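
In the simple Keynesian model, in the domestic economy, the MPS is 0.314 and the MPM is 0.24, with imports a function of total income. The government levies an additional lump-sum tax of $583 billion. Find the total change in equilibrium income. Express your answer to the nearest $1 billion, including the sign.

−$722 billion

MPC = 1 − MPS = 1 − 0.314 = 0.686.
A lump-sum tax change of +$583 billion shifts disposable income by −$583 billion; first-round consumption changes by −c × ΔT = −0.686 × (+$583 billion) = −$399.938 billion.
Expenditure multiplier = 1/(1 − c + m) = 1/(1 − 0.686 + 0.24) = 1/0.554 ≈ 1.805.
The tax multiplier is −c × k ≈ −1.238, so ΔY = k × (−c·ΔT) = (−$399.938 billion) / 0.554 ≈ −$722 billion.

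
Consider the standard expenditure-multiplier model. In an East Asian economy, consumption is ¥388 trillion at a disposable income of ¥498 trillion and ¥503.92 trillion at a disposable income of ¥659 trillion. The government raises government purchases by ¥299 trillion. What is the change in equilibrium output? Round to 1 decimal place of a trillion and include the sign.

MPC = ΔC/ΔYd = (503.92 − 388)/(659 − 498) = 115.92/161 = 0.72.
Spending multiplier = 1/(1 − MPC) = 1/(1 − 0.72) = 1/0.28 ≈ 3.571.
ΔY = k × ΔG = (+¥299 trillion) / 0.28 ≈ +¥1,067.9 trillion.

+¥1,067.9 trillion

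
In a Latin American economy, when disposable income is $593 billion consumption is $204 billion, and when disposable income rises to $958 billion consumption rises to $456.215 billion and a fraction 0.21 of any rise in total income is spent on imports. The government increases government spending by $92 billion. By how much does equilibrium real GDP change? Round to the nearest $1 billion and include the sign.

+$177 billion

MPC = ΔC/ΔYd = (456.215 − 204)/(958 − 593) = 252.215/365 = 0.691.
Government-spending multiplier = 1/(1 − c + m) = 1/(1 − 0.691 + 0.21) = 1/0.519 ≈ 1.927.
ΔY = k × ΔG = (+$92 billion) / 0.519 ≈ +$177 billion.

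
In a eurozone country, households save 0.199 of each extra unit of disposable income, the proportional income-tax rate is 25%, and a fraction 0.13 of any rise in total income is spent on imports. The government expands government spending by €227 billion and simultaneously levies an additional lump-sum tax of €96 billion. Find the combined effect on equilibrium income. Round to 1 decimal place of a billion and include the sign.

MPC = 1 − MPS = 1 − 0.199 = 0.801.
Expenditure multiplier = 1/(1 − c(1−t) + m) = 1/(1 − 0.801×0.75 + 0.13) = 1/0.52925 ≈ 1.889.
ΔG contributes k·ΔG = (+€227 billion) / 0.52925 ≈ +€428.9 billion.
ΔT of +€96 billion changes first-round spending by −c·ΔT = −€76.896 billion, contributing k·(−c·ΔT) = (−€76.896 billion) / 0.52925 ≈ −€145.3 billion.
Net ΔY = k(ΔG − c·ΔT) = (+€150.104 billion) / 0.52925 ≈ +€283.6 billion.

+€283.6 billion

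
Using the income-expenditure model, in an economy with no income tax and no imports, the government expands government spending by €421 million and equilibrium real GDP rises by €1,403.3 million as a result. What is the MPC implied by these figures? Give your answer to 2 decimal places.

0.70

Implied spending multiplier k = ΔY/ΔG = 1,403.3/421 ≈ 3.3333.
Since k = 1/(1 − MPC), MPC = 1 − 1/k = 1 − ΔG/ΔY = 1 − 421/1,403.3 ≈ 0.70.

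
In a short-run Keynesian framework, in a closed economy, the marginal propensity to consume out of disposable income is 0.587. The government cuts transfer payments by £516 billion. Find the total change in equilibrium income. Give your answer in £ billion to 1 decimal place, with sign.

The transfer change shifts disposable income by −£516 billion, so first-round consumption changes by c·ΔTR = 0.587 × (−£516 billion) = −£302.892 billion.
Expenditure multiplier = 1/(1 − MPC) = 1/(1 − 0.587) = 1/0.413 ≈ 2.421.
The transfer multiplier is c × k ≈ 1.421, so ΔY = k × (c·ΔTR) = (−£302.892 billion) / 0.413 ≈ −£733.4 billion.

−£733.4 billion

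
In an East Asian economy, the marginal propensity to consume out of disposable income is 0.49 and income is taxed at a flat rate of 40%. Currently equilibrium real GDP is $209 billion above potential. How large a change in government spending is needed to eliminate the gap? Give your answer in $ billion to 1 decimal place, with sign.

−$147.6 billion

Spending multiplier = 1/(1 − c(1−t)) = 1/(1 − 0.49×0.6) = 1/0.706 ≈ 1.416.
Need ΔY = −$209 billion, so ΔG = ΔY/k = (−$209 billion) × 0.706 ≈ −$147.6 billion.
The government should cut government spending by $147.6 billion.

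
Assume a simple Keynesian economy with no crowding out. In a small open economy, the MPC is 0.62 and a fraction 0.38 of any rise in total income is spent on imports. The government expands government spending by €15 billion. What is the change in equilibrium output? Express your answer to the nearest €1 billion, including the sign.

Government-spending multiplier = 1/(1 − c + m) = 1/(1 − 0.62 + 0.38) = 1/0.76 ≈ 1.316.
ΔY = k × ΔG = (+€15 billion) / 0.76 ≈ +€20 billion.

+€20 billion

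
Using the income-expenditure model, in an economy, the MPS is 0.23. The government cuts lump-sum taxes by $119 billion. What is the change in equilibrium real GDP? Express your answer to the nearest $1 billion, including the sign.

+$398 billion

MPC = 1 − MPS = 1 − 0.23 = 0.77.
A lump-sum tax change of −$119 billion shifts disposable income by +$119 billion; first-round consumption changes by −c × ΔT = −0.77 × (−$119 billion) = +$91.63 billion.
Expenditure multiplier = 1/(1 − MPC) = 1/(1 − 0.77) = 1/0.23 ≈ 4.348.
The tax multiplier is −c × k ≈ −3.348, so ΔY = k × (−c·ΔT) = (+$91.63 billion) / 0.23 ≈ +$398 billion.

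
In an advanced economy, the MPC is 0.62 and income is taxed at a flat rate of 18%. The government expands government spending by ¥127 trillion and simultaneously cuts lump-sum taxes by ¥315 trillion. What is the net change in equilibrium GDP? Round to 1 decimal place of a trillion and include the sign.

+¥655.6 trillion

Expenditure multiplier = 1/(1 − c(1−t)) = 1/(1 − 0.62×0.82) = 1/0.4916 ≈ 2.034.
ΔG contributes k·ΔG = (+¥127 trillion) / 0.4916 ≈ +¥258.3 trillion.
ΔT of −¥315 trillion changes first-round spending by −c·ΔT = +¥195.3 trillion, contributing k·(−c·ΔT) = (+¥195.3 trillion) / 0.4916 ≈ +¥397.3 trillion.
Net ΔY = k(ΔG − c·ΔT) = (+¥322.3 trillion) / 0.4916 ≈ +¥655.6 trillion.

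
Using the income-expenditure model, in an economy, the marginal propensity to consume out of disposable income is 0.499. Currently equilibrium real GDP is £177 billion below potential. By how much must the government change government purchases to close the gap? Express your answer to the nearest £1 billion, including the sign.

+£89 billion

Spending multiplier = 1/(1 − MPC) = 1/(1 − 0.499) = 1/0.501 ≈ 1.996.
Need ΔY = +£177 billion, so ΔG = ΔY/k = (+£177 billion) × 0.501 ≈ +£89 billion.
The government should increase government purchases by £89 billion.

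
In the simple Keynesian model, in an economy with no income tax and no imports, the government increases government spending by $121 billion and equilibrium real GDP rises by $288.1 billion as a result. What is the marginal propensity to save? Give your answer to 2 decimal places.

Implied spending multiplier k = ΔY/ΔG = 288.1/121 ≈ 2.381.
Since k = 1/(1 − MPC), MPC = 1 − 1/k = 1 − ΔG/ΔY = 1 − 121/288.1 ≈ 0.58.
MPS = 1 − MPC = 0.42.

0.42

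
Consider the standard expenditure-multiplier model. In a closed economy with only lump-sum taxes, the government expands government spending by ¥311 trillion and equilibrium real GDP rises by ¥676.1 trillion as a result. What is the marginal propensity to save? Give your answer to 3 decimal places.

0.460

Implied spending multiplier k = ΔY/ΔG = 676.1/311 ≈ 2.174.
Since k = 1/(1 − MPC), MPC = 1 − 1/k = 1 − ΔG/ΔY = 1 − 311/676.1 ≈ 0.540.
MPS = 1 − MPC = 0.460.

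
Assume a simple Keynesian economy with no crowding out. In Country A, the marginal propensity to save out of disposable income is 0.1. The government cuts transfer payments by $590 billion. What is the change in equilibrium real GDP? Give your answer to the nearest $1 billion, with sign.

MPC = 1 − MPS = 1 − 0.1 = 0.9.
The transfer change shifts disposable income by −$590 billion, so first-round consumption changes by c·ΔTR = 0.9 × (−$590 billion) = −$531 billion.
Expenditure multiplier = 1/(1 − MPC) = 1/(1 − 0.9) = 1/0.1 = 10.
The transfer multiplier is c × k = 9, so ΔY = k × (c·ΔTR) = (−$531 billion) / 0.1 = −$5,310 billion.

−$5,310 billion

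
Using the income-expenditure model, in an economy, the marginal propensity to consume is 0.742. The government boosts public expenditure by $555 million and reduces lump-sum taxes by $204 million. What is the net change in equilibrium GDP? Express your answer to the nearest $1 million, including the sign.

+$2,738 million

Expenditure multiplier = 1/(1 − MPC) = 1/(1 − 0.742) = 1/0.258 ≈ 3.876.
ΔG contributes k·ΔG = (+$555 million) / 0.258 ≈ +$2,151.2 million.
ΔT of −$204 million changes first-round spending by −c·ΔT = +$151.368 million, contributing k·(−c·ΔT) = (+$151.368 million) / 0.258 ≈ +$586.7 million.
Net ΔY = k(ΔG − c·ΔT) = (+$706.368 million) / 0.258 ≈ +$2,738 million.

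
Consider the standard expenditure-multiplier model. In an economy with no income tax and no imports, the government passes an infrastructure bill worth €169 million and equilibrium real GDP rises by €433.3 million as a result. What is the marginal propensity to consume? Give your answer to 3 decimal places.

Implied spending multiplier k = ΔY/ΔG = 433.3/169 ≈ 2.5639.
Since k = 1/(1 − MPC), MPC = 1 − 1/k = 1 − ΔG/ΔY = 1 − 169/433.3 ≈ 0.610.

0.610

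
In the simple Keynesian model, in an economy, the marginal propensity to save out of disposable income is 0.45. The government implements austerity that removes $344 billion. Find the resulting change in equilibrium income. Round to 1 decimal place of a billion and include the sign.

MPC = 1 − MPS = 1 − 0.45 = 0.55.
Government-spending multiplier = 1/(1 − MPC) = 1/(1 − 0.55) = 1/0.45 ≈ 2.222.
ΔY = k × ΔG = (−$344 billion) / 0.45 ≈ −$764.4 billion.

−$764.4 billion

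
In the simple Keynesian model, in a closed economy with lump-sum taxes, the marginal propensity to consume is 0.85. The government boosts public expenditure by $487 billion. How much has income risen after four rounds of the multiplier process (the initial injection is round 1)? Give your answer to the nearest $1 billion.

$1,552 billion

Round 1 adds ΔG = $487 billion; each later round is MPC = 0.85 times the previous.
After 4 rounds: 487 + 413.95 + 351.8575 + 299.078875 = ΔG·(1 − c^4)/(1 − c) = 487 × (1 − 0.52200625)/0.15 ≈ $1,552 billion.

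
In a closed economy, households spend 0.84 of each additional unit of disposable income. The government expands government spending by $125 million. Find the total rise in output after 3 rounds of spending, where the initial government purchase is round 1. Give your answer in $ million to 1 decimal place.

Round 1 adds ΔG = $125 million; each later round is MPC = 0.84 times the previous.
After 3 rounds: 125 + 105 + 88.2 = ΔG·(1 − c^3)/(1 − c) = 125 × (1 − 0.592704)/0.16 = $318.2 million.

$318.2 million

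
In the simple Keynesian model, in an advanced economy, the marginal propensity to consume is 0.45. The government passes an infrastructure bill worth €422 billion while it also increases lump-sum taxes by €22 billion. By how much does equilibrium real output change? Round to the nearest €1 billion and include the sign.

+€749 billion

Expenditure multiplier = 1/(1 − MPC) = 1/(1 − 0.45) = 1/0.55 ≈ 1.818.
ΔG contributes k·ΔG = (+€422 billion) / 0.55 ≈ +€767.3 billion.
ΔT of +€22 billion changes first-round spending by −c·ΔT = −€9.9 billion, contributing k·(−c·ΔT) = (−€9.9 billion) / 0.55 = −€18 billion.
Net ΔY = k(ΔG − c·ΔT) = (+€412.1 billion) / 0.55 ≈ +€749 billion.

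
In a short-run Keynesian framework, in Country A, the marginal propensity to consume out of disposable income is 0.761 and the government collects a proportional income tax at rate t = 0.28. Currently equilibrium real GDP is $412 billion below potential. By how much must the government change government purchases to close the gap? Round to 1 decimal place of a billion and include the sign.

Spending multiplier = 1/(1 − c(1−t)) = 1/(1 − 0.761×0.72) = 1/0.45208 ≈ 2.212.
Need ΔY = +$412 billion, so ΔG = ΔY/k = (+$412 billion) × 0.45208 ≈ +$186.3 billion.
The government should increase government purchases by $186.3 billion.

+$186.3 billion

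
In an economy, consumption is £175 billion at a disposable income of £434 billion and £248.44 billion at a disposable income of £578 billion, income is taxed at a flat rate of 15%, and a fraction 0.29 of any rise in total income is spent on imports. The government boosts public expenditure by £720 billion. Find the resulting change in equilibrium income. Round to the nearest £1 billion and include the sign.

+£841 billion

MPC = ΔC/ΔYd = (248.44 − 175)/(578 − 434) = 73.44/144 = 0.51.
Spending multiplier = 1/(1 − c(1−t) + m) = 1/(1 − 0.51×0.85 + 0.29) = 1/0.8565 ≈ 1.168.
ΔY = k × ΔG = (+£720 billion) / 0.8565 ≈ +£841 billion.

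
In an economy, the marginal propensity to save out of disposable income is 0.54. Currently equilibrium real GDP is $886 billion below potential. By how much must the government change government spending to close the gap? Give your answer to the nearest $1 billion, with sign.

MPC = 1 − MPS = 1 − 0.54 = 0.46.
Spending multiplier = 1/(1 − MPC) = 1/(1 − 0.46) = 1/0.54 ≈ 1.852.
Need ΔY = +$886 billion, so ΔG = ΔY/k = (+$886 billion) × 0.54 ≈ +$478 billion.
The government should increase government spending by $478 billion.

+$478 billion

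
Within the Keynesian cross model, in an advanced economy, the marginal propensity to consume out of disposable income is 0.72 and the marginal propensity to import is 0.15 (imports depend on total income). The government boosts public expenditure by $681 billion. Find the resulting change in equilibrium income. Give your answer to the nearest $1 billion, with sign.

+$1,584 billion

Expenditure multiplier = 1/(1 − c + m) = 1/(1 − 0.72 + 0.15) = 1/0.43 ≈ 2.326.
ΔY = k × ΔG = (+$681 billion) / 0.43 ≈ +$1,584 billion.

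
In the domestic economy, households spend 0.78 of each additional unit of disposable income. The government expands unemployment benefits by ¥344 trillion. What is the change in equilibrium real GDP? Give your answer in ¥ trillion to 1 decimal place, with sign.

The transfer change shifts disposable income by +¥344 trillion, so first-round consumption changes by c·ΔTR = 0.78 × (+¥344 trillion) = +¥268.32 trillion.
Expenditure multiplier = 1/(1 − MPC) = 1/(1 − 0.78) = 1/0.22 ≈ 4.545.
The transfer multiplier is c × k ≈ 3.545, so ΔY = k × (c·ΔTR) = (+¥268.32 trillion) / 0.22 ≈ +¥1,219.6 trillion.

+¥1,219.6 trillion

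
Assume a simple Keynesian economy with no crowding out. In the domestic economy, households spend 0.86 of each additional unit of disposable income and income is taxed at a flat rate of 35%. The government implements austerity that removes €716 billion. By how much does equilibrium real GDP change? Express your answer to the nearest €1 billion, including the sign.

−€1,624 billion

Government-spending multiplier = 1/(1 − c(1−t)) = 1/(1 − 0.86×0.65) = 1/0.441 ≈ 2.268.
ΔY = k × ΔG = (−€716 billion) / 0.441 ≈ −€1,624 billion.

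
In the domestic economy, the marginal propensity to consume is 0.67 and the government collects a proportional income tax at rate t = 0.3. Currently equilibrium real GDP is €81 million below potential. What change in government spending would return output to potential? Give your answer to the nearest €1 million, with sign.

+€43 million

Spending multiplier = 1/(1 − c(1−t)) = 1/(1 − 0.67×0.7) = 1/0.531 ≈ 1.883.
Need ΔY = +€81 million, so ΔG = ΔY/k = (+€81 million) × 0.531 ≈ +€43 million.
The government should increase government spending by €43 million.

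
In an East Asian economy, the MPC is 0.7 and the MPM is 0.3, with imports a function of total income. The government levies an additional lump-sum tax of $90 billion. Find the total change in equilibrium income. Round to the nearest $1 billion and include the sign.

−$105 billion

A lump-sum tax change of +$90 billion shifts disposable income by −$90 billion; first-round consumption changes by −c × ΔT = −0.7 × (+$90 billion) = −$63 billion.
Expenditure multiplier = 1/(1 − c + m) = 1/(1 − 0.7 + 0.3) = 1/0.6 ≈ 1.667.
The tax multiplier is −c × k ≈ −1.167, so ΔY = k × (−c·ΔT) = (−$63 billion) / 0.6 = −$105 billion.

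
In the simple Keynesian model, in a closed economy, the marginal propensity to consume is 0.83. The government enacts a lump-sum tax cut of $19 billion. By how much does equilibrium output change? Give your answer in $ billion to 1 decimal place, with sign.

A lump-sum tax change of −$19 billion shifts disposable income by +$19 billion; first-round consumption changes by −c × ΔT = −0.83 × (−$19 billion) = +$15.77 billion.
Expenditure multiplier = 1/(1 − MPC) = 1/(1 − 0.83) = 1/0.17 ≈ 5.882.
The tax multiplier is −c × k ≈ −4.882, so ΔY = k × (−c·ΔT) = (+$15.77 billion) / 0.17 ≈ +$92.8 billion.

+$92.8 billion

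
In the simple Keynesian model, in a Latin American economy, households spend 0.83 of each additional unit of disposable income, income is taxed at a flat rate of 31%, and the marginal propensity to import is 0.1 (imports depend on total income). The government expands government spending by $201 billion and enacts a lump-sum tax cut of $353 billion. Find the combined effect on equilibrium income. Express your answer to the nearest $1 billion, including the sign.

Expenditure multiplier = 1/(1 − c(1−t) + m) = 1/(1 − 0.83×0.69 + 0.1) = 1/0.5273 ≈ 1.896.
ΔG contributes k·ΔG = (+$201 billion) / 0.5273 ≈ +$381.2 billion.
ΔT of −$353 billion changes first-round spending by −c·ΔT = +$292.99 billion, contributing k·(−c·ΔT) = (+$292.99 billion) / 0.5273 ≈ +$555.6 billion.
Net ΔY = k(ΔG − c·ΔT) = (+$493.99 billion) / 0.5273 ≈ +$937 billion.

+$937 billion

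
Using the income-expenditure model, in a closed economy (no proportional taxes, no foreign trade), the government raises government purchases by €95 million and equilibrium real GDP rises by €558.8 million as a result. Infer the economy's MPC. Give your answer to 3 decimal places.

Implied spending multiplier k = ΔY/ΔG = 558.8/95 ≈ 5.8821.
Since k = 1/(1 − MPC), MPC = 1 − 1/k = 1 − ΔG/ΔY = 1 − 95/558.8 ≈ 0.830.

0.830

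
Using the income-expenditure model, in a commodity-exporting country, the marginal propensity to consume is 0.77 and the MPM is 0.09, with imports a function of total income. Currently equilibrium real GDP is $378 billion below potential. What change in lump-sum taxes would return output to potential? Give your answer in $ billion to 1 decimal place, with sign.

Spending multiplier = 1/(1 − c + m) = 1/(1 − 0.77 + 0.09) = 1/0.32 = 3.125.
Tax multiplier = −c·k = −0.77/0.32 ≈ −2.406. Need ΔY = +$378 billion, so ΔT = ΔY/(−c·k) = −(+$378 billion) × 0.32 / 0.77 ≈ −$157.1 billion.
The government should cut lump-sum taxes by $157.1 billion.

−$157.1 billion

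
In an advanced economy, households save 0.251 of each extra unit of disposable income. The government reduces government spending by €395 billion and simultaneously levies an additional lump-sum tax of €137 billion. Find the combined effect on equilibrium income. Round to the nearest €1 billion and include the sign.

MPC = 1 − MPS = 1 − 0.251 = 0.749.
Expenditure multiplier = 1/(1 − MPC) = 1/(1 − 0.749) = 1/0.251 ≈ 3.984.
ΔG contributes k·ΔG = (−€395 billion) / 0.251 ≈ −€1,573.7 billion.
ΔT of +€137 billion changes first-round spending by −c·ΔT = −€102.613 billion, contributing k·(−c·ΔT) = (−€102.613 billion) / 0.251 ≈ −€408.8 billion.
Net ΔY = k(ΔG − c·ΔT) = (−€497.613 billion) / 0.251 ≈ −€1,983 billion.

−€1,983 billion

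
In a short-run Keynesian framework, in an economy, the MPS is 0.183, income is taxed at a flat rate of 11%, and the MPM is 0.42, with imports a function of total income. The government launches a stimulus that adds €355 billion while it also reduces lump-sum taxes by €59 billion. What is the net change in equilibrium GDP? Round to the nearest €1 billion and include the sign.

+€582 billion

MPC = 1 − MPS = 1 − 0.183 = 0.817.
Expenditure multiplier = 1/(1 − c(1−t) + m) = 1/(1 − 0.817×0.89 + 0.42) = 1/0.69287 ≈ 1.443.
ΔG contributes k·ΔG = (+€355 billion) / 0.69287 ≈ +€512.4 billion.
ΔT of −€59 billion changes first-round spending by −c·ΔT = +€48.203 billion, contributing k·(−c·ΔT) = (+€48.203 billion) / 0.69287 ≈ +€69.6 billion.
Net ΔY = k(ΔG − c·ΔT) = (+€403.203 billion) / 0.69287 ≈ +€582 billion.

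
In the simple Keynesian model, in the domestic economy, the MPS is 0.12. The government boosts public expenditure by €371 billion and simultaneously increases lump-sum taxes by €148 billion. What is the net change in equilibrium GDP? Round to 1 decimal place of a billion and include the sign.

+€2,006.3 billion

MPC = 1 − MPS = 1 − 0.12 = 0.88.
Expenditure multiplier = 1/(1 − MPC) = 1/(1 − 0.88) = 1/0.12 ≈ 8.333.
ΔG contributes k·ΔG = (+€371 billion) / 0.12 ≈ +€3,091.7 billion.
ΔT of +€148 billion changes first-round spending by −c·ΔT = −€130.24 billion, contributing k·(−c·ΔT) = (−€130.24 billion) / 0.12 ≈ −€1,085.3 billion.
Net ΔY = k(ΔG − c·ΔT) = (+€240.76 billion) / 0.12 ≈ +€2,006.3 billion.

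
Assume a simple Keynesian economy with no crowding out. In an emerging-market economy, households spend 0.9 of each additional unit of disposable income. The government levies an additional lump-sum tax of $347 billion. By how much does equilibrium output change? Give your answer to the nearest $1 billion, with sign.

A lump-sum tax change of +$347 billion shifts disposable income by −$347 billion; first-round consumption changes by −c × ΔT = −0.9 × (+$347 billion) = −$312.3 billion.
Expenditure multiplier = 1/(1 − MPC) = 1/(1 − 0.9) = 1/0.1 = 10.
The tax multiplier is −c × k = −9, so ΔY = k × (−c·ΔT) = (−$312.3 billion) / 0.1 = −$3,123 billion.

−$3,123 billion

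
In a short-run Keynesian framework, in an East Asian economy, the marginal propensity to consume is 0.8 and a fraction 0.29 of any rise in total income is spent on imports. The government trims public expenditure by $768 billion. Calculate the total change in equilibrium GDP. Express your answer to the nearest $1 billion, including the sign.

Government-spending multiplier = 1/(1 − c + m) = 1/(1 − 0.8 + 0.29) = 1/0.49 ≈ 2.041.
ΔY = k × ΔG = (−$768 billion) / 0.49 ≈ −$1,567 billion.

−$1,567 billion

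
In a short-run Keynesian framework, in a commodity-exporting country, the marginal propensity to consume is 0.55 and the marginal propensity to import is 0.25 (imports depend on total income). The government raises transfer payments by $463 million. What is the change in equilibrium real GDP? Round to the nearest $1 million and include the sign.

+$364 million

The transfer change shifts disposable income by +$463 million, so first-round consumption changes by c·ΔTR = 0.55 × (+$463 million) = +$254.65 million.
Expenditure multiplier = 1/(1 − c + m) = 1/(1 − 0.55 + 0.25) = 1/0.7 ≈ 1.429.
The transfer multiplier is c × k ≈ 0.786, so ΔY = k × (c·ΔTR) = (+$254.65 million) / 0.7 ≈ +$364 million.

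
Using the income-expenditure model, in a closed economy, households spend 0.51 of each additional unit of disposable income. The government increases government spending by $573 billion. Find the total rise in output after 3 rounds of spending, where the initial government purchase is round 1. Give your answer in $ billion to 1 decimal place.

Round 1 adds ΔG = $573 billion; each later round is MPC = 0.51 times the previous.
After 3 rounds: 573 + 292.23 + 149.0373 = ΔG·(1 − c^3)/(1 − c) = 573 × (1 − 0.132651)/0.49 ≈ $1,014.3 billion.

$1,014.3 billion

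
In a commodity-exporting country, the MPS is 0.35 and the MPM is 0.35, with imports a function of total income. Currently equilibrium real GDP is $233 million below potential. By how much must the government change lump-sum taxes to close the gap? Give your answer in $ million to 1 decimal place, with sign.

−$250.9 million

MPC = 1 − MPS = 1 − 0.35 = 0.65.
Spending multiplier = 1/(1 − c + m) = 1/(1 − 0.65 + 0.35) = 1/0.7 ≈ 1.429.
Tax multiplier = −c·k = −0.65/0.7 ≈ −0.929. Need ΔY = +$233 million, so ΔT = ΔY/(−c·k) = −(+$233 million) × 0.7 / 0.65 ≈ −$250.9 million.
The government should cut lump-sum taxes by $250.9 million.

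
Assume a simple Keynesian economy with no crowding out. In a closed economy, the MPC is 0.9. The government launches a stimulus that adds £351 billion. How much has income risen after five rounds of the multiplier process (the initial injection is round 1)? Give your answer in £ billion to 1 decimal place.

Round 1 adds ΔG = £351 billion; each later round is MPC = 0.9 times the previous.
After 5 rounds: 351 + 315.9 + 284.31 + 255.879 + 230.2911 = ΔG·(1 − c^5)/(1 − c) = 351 × (1 − 0.59049)/0.1 ≈ £1,437.4 billion.

£1,437.4 billion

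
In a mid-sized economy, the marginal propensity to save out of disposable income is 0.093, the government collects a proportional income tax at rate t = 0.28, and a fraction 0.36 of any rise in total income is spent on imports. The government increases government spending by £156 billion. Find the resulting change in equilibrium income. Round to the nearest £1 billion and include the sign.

MPC = 1 − MPS = 1 − 0.093 = 0.907.
Spending multiplier = 1/(1 − c(1−t) + m) = 1/(1 − 0.907×0.72 + 0.36) = 1/0.70696 ≈ 1.415.
ΔY = k × ΔG = (+£156 billion) / 0.70696 ≈ +£221 billion.

+£221 billion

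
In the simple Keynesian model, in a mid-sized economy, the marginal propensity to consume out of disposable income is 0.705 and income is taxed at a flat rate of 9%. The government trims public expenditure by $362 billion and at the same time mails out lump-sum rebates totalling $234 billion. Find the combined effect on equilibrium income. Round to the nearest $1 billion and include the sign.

Expenditure multiplier = 1/(1 − c(1−t)) = 1/(1 − 0.705×0.91) = 1/0.35845 ≈ 2.79.
ΔG contributes k·ΔG = (−$362 billion) / 0.35845 ≈ −$1,009.9 billion.
ΔT of −$234 billion changes first-round spending by −c·ΔT = +$164.97 billion, contributing k·(−c·ΔT) = (+$164.97 billion) / 0.35845 ≈ +$460.2 billion.
Net ΔY = k(ΔG − c·ΔT) = (−$197.03 billion) / 0.35845 ≈ −$550 billion.

−$550 billion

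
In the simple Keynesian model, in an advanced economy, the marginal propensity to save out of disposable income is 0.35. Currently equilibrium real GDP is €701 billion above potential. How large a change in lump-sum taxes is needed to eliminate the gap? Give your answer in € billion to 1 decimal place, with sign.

MPC = 1 − MPS = 1 − 0.35 = 0.65.
Spending multiplier = 1/(1 − MPC) = 1/(1 − 0.65) = 1/0.35 ≈ 2.857.
Tax multiplier = −c·k = −0.65/0.35 ≈ −1.857. Need ΔY = −€701 billion, so ΔT = ΔY/(−c·k) = −(−€701 billion) × 0.35 / 0.65 ≈ +€377.5 billion.
The government should raise lump-sum taxes by €377.5 billion.

+€377.5 billion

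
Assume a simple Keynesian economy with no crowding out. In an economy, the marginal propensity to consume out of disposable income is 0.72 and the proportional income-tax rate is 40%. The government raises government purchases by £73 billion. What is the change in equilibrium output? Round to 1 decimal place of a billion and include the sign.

Expenditure multiplier = 1/(1 − c(1−t)) = 1/(1 − 0.72×0.6) = 1/0.568 ≈ 1.761.
ΔY = k × ΔG = (+£73 billion) / 0.568 ≈ +£128.5 billion.

+£128.5 billion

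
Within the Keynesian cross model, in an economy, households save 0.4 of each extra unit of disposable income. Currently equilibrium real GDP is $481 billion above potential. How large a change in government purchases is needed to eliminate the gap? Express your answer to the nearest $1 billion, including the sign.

−$192 billion

MPC = 1 − MPS = 1 − 0.4 = 0.6.
Spending multiplier = 1/(1 − MPC) = 1/(1 − 0.6) = 1/0.4 = 2.5.
Need ΔY = −$481 billion, so ΔG = ΔY/k = (−$481 billion) × 0.4 ≈ −$192 billion.
The government should cut government purchases by $192 billion.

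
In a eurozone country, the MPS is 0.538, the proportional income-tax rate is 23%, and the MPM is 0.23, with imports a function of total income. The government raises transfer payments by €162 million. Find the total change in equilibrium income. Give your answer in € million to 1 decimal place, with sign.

+€85.6 million

MPC = 1 − MPS = 1 − 0.538 = 0.462.
The transfer change shifts disposable income by +€162 million, so first-round consumption changes by c·ΔTR = 0.462 × (+€162 million) = +€74.844 million.
Expenditure multiplier = 1/(1 − c(1−t) + m) = 1/(1 − 0.462×0.77 + 0.23) = 1/0.87426 ≈ 1.144.
The transfer multiplier is c × k ≈ 0.528, so ΔY = k × (c·ΔTR) = (+€74.844 million) / 0.87426 ≈ +€85.6 million.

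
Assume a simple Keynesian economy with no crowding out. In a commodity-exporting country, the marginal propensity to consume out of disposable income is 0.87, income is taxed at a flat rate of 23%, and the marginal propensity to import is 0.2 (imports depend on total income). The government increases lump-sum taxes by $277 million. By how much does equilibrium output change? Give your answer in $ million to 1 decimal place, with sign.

A lump-sum tax change of +$277 million shifts disposable income by −$277 million; first-round consumption changes by −c × ΔT = −0.87 × (+$277 million) = −$240.99 million.
Expenditure multiplier = 1/(1 − c(1−t) + m) = 1/(1 − 0.87×0.77 + 0.2) = 1/0.5301 ≈ 1.886.
The tax multiplier is −c × k ≈ −1.641, so ΔY = k × (−c·ΔT) = (−$240.99 million) / 0.5301 ≈ −$454.6 million.

−$454.6 million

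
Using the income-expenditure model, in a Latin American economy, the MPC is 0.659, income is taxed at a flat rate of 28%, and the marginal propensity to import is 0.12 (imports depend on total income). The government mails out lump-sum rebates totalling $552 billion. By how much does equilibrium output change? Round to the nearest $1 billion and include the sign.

A lump-sum tax change of −$552 billion shifts disposable income by +$552 billion; first-round consumption changes by −c × ΔT = −0.659 × (−$552 billion) = +$363.768 billion.
Expenditure multiplier = 1/(1 − c(1−t) + m) = 1/(1 − 0.659×0.72 + 0.12) = 1/0.64552 ≈ 1.549.
The tax multiplier is −c × k ≈ −1.021, so ΔY = k × (−c·ΔT) = (+$363.768 billion) / 0.64552 ≈ +$564 billion.

+$564 billion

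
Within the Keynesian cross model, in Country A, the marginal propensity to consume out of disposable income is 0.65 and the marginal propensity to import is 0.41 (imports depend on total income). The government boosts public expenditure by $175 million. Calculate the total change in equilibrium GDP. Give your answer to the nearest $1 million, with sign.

+$230 million

Government-spending multiplier = 1/(1 − c + m) = 1/(1 − 0.65 + 0.41) = 1/0.76 ≈ 1.316.
ΔY = k × ΔG = (+$175 million) / 0.76 ≈ +$230 million.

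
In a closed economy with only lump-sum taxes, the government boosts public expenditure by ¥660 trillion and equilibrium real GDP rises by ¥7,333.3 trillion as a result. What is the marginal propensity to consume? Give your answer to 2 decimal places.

Implied spending multiplier k = ΔY/ΔG = 7,333.3/660 ≈ 11.1111.
Since k = 1/(1 − MPC), MPC = 1 − 1/k = 1 − ΔG/ΔY = 1 − 660/7,333.3 ≈ 0.91.

0.91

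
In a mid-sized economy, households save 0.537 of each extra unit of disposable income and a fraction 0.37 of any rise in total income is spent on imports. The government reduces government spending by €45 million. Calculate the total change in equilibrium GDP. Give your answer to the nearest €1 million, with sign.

−€50 million

MPC = 1 − MPS = 1 − 0.537 = 0.463.
Expenditure multiplier = 1/(1 − c + m) = 1/(1 − 0.463 + 0.37) = 1/0.907 ≈ 1.103.
ΔY = k × ΔG = (−€45 million) / 0.907 ≈ −€50 million.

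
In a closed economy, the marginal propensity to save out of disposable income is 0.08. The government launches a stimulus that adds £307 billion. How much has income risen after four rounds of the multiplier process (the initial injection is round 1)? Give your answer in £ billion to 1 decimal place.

£1,088.3 billion

MPC = 1 − MPS = 1 − 0.08 = 0.92.
Round 1 adds ΔG = £307 billion; each later round is MPC = 0.92 times the previous.
After 4 rounds: 307 + 282.44 + 259.8448 + 239.057216 = ΔG·(1 − c^4)/(1 − c) = 307 × (1 − 0.71639296)/0.08 ≈ £1,088.3 billion.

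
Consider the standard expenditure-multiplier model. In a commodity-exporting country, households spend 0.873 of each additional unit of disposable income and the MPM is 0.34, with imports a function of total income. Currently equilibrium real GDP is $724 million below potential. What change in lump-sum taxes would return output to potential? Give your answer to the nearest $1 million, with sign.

−$387 million

Spending multiplier = 1/(1 − c + m) = 1/(1 − 0.873 + 0.34) = 1/0.467 ≈ 2.141.
Tax multiplier = −c·k = −0.873/0.467 ≈ −1.869. Need ΔY = +$724 million, so ΔT = ΔY/(−c·k) = −(+$724 million) × 0.467 / 0.873 ≈ −$387 million.
The government should cut lump-sum taxes by $387 million.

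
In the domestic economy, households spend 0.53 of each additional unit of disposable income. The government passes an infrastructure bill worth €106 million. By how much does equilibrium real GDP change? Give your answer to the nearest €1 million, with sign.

Spending multiplier = 1/(1 − MPC) = 1/(1 − 0.53) = 1/0.47 ≈ 2.128.
ΔY = k × ΔG = (+€106 million) / 0.47 ≈ +€226 million.

+€226 million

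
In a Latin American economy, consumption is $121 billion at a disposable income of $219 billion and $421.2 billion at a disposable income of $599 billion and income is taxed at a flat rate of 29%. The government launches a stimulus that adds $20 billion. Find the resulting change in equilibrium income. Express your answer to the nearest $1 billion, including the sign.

+$46 billion

MPC = ΔC/ΔYd = (421.2 − 121)/(599 − 219) = 300.2/380 = 0.79.
Spending multiplier = 1/(1 − c(1−t)) = 1/(1 − 0.79×0.71) = 1/0.4391 ≈ 2.277.
ΔY = k × ΔG = (+$20 billion) / 0.4391 ≈ +$46 billion.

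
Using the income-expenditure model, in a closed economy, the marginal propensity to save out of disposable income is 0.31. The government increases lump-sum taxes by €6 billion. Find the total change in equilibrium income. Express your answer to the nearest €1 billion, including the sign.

MPC = 1 − MPS = 1 − 0.31 = 0.69.
A lump-sum tax change of +€6 billion shifts disposable income by −€6 billion; first-round consumption changes by −c × ΔT = −0.69 × (+€6 billion) = −€4.14 billion.
Expenditure multiplier = 1/(1 − MPC) = 1/(1 − 0.69) = 1/0.31 ≈ 3.226.
The tax multiplier is −c × k ≈ −2.226, so ΔY = k × (−c·ΔT) = (−€4.14 billion) / 0.31 ≈ −€13 billion.

−€13 billion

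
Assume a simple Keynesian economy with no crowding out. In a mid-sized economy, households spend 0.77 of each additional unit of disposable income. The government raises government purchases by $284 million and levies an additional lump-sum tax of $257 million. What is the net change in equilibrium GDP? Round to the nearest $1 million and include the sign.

+$374 million

Expenditure multiplier = 1/(1 − MPC) = 1/(1 − 0.77) = 1/0.23 ≈ 4.348.
ΔG contributes k·ΔG = (+$284 million) / 0.23 ≈ +$1,234.8 million.
ΔT of +$257 million changes first-round spending by −c·ΔT = −$197.89 million, contributing k·(−c·ΔT) = (−$197.89 million) / 0.23 ≈ −$860.4 million.
Net ΔY = k(ΔG − c·ΔT) = (+$86.11 million) / 0.23 ≈ +$374 million.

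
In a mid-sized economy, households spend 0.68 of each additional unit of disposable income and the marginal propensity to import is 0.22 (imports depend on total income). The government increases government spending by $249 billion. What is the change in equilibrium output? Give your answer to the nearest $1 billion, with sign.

Government-spending multiplier = 1/(1 − c + m) = 1/(1 − 0.68 + 0.22) = 1/0.54 ≈ 1.852.
ΔY = k × ΔG = (+$249 billion) / 0.54 ≈ +$461 billion.

+$461 billion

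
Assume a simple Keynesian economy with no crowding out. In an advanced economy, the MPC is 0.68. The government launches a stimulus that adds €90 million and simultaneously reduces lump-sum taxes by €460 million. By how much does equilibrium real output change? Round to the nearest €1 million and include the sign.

Expenditure multiplier = 1/(1 − MPC) = 1/(1 − 0.68) = 1/0.32 = 3.125.
ΔG contributes k·ΔG = (+€90 million) / 0.32 ≈ +€281.3 million.
ΔT of −€460 million changes first-round spending by −c·ΔT = +€312.8 million, contributing k·(−c·ΔT) = (+€312.8 million) / 0.32 = +€977.5 million.
Net ΔY = k(ΔG − c·ΔT) = (+€402.8 million) / 0.32 ≈ +€1,259 million.

+€1,259 million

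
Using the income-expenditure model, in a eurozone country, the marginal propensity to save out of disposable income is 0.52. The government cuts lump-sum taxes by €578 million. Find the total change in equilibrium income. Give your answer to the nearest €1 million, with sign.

+€534 million

MPC = 1 − MPS = 1 − 0.52 = 0.48.
A lump-sum tax change of −€578 million shifts disposable income by +€578 million; first-round consumption changes by −c × ΔT = −0.48 × (−€578 million) = +€277.44 million.
Expenditure multiplier = 1/(1 − MPC) = 1/(1 − 0.48) = 1/0.52 ≈ 1.923.
The tax multiplier is −c × k ≈ −0.923, so ΔY = k × (−c·ΔT) = (+€277.44 million) / 0.52 ≈ +€534 million.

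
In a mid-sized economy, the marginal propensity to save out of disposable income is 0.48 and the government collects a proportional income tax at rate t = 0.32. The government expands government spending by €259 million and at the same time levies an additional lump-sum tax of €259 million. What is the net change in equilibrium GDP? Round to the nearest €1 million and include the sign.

MPC = 1 − MPS = 1 − 0.48 = 0.52.
Expenditure multiplier = 1/(1 − c(1−t)) = 1/(1 − 0.52×0.68) = 1/0.6464 ≈ 1.547.
ΔG contributes k·ΔG = (+€259 million) / 0.6464 ≈ +€400.7 million.
ΔT of +€259 million changes first-round spending by −c·ΔT = −€134.68 million, contributing k·(−c·ΔT) = (−€134.68 million) / 0.6464 ≈ −€208.4 million.
Net ΔY = k(ΔG − c·ΔT) = (+€124.32 million) / 0.6464 ≈ +€192 million.

+€192 million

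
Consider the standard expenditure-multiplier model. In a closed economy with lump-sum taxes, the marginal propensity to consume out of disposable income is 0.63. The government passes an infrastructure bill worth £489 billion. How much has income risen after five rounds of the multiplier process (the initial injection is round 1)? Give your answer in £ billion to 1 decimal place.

£1,190.5 billion

Round 1 adds ΔG = £489 billion; each later round is MPC = 0.63 times the previous.
After 5 rounds: 489 + 308.07 + 194.0841 + 122.272983 + 77.03197929 = ΔG·(1 − c^5)/(1 − c) = 489 × (1 − 0.0992436543)/0.37 ≈ £1,190.5 billion.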